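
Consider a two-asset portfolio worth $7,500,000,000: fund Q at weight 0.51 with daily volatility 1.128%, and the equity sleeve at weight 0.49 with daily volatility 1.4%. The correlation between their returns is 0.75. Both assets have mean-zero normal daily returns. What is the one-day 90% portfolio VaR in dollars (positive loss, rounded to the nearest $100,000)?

$113,500,000

σ_p² = 0.51²·1.128² + 0.49²·1.4² + 2·0.75·0.51·0.49·1.128·1.4 = 1.3935 (%²).
σ_p = √1.3935 = 1.180%.
At 90%, z = 1.282.
VaR = 1.282 × 1.180% = 1.513%; on $7,500,000,000 that is $113,475,000.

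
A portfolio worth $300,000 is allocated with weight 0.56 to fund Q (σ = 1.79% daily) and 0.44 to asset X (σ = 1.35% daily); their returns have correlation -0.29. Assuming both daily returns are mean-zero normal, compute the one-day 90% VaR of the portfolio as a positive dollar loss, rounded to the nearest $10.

σ_p² = 0.56²·1.79² + 0.44²·1.35² + 2·-0.29·0.56·0.44·1.79·1.35 = 1.0123 (%²).
σ_p = √1.0123 = 1.006%.
At 90%, z = 1.282.
VaR = 1.282 × 1.006% = 1.290%; on $300,000 that is $3,870.

$3,870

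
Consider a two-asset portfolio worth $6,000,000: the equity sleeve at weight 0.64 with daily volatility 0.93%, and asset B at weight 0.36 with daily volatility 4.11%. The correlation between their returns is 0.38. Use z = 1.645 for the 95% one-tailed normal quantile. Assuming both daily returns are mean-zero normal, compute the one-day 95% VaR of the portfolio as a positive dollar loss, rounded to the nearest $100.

$176,900

σ_p² = 0.64²·0.93² + 0.36²·4.11² + 2·0.38·0.64·0.36·0.93·4.11 = 3.2128 (%²).
σ_p = √3.2128 = 1.792%.
VaR = 1.645 × 1.792% = 2.948%; on $6,000,000 that is $176,880.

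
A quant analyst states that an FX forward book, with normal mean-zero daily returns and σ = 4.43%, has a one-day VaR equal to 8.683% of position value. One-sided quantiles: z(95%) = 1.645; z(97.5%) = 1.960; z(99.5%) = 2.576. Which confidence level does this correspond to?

97.5%

Implied z = VaR/σ = 8.683 / 4.43 = 1.960.
This matches z(97.5%) = 1.960.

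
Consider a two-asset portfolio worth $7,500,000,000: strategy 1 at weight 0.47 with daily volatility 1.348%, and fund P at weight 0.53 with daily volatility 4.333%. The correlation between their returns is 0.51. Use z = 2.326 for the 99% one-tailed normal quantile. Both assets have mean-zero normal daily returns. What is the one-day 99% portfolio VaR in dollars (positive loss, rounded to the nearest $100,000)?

σ_p² = 0.47²·1.348² + 0.53²·4.333² + 2·0.51·0.47·0.53·1.348·4.333 = 7.1593 (%²).
σ_p = √7.1593 = 2.676%.
VaR = 2.326 × 2.676% = 6.224%; on $7,500,000,000 that is $466,800,000.

$466,800,000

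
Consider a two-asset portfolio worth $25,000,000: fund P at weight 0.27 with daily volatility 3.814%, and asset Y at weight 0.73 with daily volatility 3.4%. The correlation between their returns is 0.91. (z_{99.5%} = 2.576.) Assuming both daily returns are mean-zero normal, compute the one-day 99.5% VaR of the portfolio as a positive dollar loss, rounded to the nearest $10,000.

σ_p² = 0.27²·3.814² + 0.73²·3.4² + 2·0.91·0.27·0.73·3.814·3.4 = 11.8725 (%²).
σ_p = √11.8725 = 3.446%.
VaR = 2.576 × 3.446% = 8.877%; on $25,000,000 that is $2,219,250.

$2,220,000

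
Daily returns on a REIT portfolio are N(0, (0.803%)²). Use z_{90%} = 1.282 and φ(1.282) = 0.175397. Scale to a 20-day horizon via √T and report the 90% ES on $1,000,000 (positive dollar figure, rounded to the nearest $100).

$63,000

σ_{20d} = 0.803% × √20 = 3.591%.
ES multiplier = φ(z)/(1−α) = 0.175397/0.1 = 1.754.
ES = 3.591% × 1.754 = 6.299%; on $1,000,000: $62,990.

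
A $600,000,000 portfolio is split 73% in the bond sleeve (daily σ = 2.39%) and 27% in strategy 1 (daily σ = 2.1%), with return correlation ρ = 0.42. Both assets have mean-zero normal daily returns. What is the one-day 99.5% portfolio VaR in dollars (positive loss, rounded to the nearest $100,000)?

σ_p² = 0.73²·2.39² + 0.27²·2.1² + 2·0.42·0.73·0.27·2.39·2.1 = 4.1964 (%²).
σ_p = √4.1964 = 2.049%.
At 99.5%, z = 2.576.
VaR = 2.576 × 2.049% = 5.278%; on $600,000,000 that is $31,668,000.

$31,700,000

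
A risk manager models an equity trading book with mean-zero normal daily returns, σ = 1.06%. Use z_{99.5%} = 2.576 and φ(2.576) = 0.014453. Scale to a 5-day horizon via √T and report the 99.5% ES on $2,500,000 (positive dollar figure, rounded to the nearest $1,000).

$171,000

σ_{5d} = 1.06% × √5 = 2.370%.
ES multiplier = φ(z)/(1−α) = 0.014453/0.005 = 2.891.
ES = 2.370% × 2.891 = 6.852%; on $2,500,000: $171,300.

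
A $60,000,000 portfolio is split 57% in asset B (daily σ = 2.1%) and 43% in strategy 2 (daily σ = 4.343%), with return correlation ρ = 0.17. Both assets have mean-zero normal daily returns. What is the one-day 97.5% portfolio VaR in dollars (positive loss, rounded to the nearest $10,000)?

σ_p² = 0.57²·2.1² + 0.43²·4.343² + 2·0.17·0.57·0.43·2.1·4.343 = 5.6804 (%²).
σ_p = √5.6804 = 2.383%.
At 97.5%, z = 1.960.
VaR = 1.960 × 2.383% = 4.671%; on $60,000,000 that is $2,802,600.

$2,800,000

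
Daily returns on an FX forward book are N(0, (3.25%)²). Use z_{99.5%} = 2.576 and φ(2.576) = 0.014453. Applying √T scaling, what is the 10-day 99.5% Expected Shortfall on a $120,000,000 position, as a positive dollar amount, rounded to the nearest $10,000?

$35,650,000

σ_{10d} = 3.25% × √10 = 10.277%.
ES multiplier = φ(z)/(1−α) = 0.014453/0.005 = 2.891.
ES = 10.277% × 2.891 = 29.711%; on $120,000,000: $35,653,200.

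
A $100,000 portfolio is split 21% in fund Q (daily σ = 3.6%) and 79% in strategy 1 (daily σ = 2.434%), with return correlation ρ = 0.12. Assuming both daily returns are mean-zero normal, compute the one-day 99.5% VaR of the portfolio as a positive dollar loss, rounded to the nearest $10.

$5,540

σ_p² = 0.21²·3.6² + 0.79²·2.434² + 2·0.12·0.21·0.79·3.6·2.434 = 4.6178 (%²).
σ_p = √4.6178 = 2.149%.
At 99.5%, z = 2.576.
VaR = 2.576 × 2.149% = 5.536%; on $100,000 that is $5,536.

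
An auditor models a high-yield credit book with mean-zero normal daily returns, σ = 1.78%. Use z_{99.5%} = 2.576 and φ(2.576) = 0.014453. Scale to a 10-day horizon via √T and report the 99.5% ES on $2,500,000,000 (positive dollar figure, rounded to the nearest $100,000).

$406,800,000

σ_{10d} = 1.78% × √10 = 5.629%.
ES multiplier = φ(z)/(1−α) = 0.014453/0.005 = 2.891.
ES = 5.629% × 2.891 = 16.273%; on $2,500,000,000: $406,825,000.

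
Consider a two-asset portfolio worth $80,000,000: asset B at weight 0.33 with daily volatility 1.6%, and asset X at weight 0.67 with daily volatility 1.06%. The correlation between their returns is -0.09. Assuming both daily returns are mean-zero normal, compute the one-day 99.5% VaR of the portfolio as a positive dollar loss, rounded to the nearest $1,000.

$1,743,000

σ_p² = 0.33²·1.6² + 0.67²·1.06² + 2·-0.09·0.33·0.67·1.6·1.06 = 0.7157 (%²).
σ_p = √0.7157 = 0.846%.
At 99.5%, z = 2.576.
VaR = 2.576 × 0.846% = 2.179%; on $80,000,000 that is $1,743,200.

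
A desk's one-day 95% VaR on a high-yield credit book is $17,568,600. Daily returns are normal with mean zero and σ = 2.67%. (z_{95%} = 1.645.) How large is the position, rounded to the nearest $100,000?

VaR as a fraction of value: z·σ = 1.645 × 2.67% = 4.39215%.
Position = $17,568,600 / 0.0439215 = $400,000,000.

$400,000,000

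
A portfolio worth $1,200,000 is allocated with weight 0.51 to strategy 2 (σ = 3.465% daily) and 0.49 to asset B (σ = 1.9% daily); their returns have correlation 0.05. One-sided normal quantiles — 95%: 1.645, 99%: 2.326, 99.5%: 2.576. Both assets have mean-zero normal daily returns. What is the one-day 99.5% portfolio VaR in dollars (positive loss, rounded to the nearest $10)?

$63,000

σ_p² = 0.51²·3.465² + 0.49²·1.9² + 2·0.05·0.51·0.49·3.465·1.9 = 4.1541 (%²).
σ_p = √4.1541 = 2.038%.
VaR = 2.576 × 2.038% = 5.250%; on $1,200,000 that is $63,000.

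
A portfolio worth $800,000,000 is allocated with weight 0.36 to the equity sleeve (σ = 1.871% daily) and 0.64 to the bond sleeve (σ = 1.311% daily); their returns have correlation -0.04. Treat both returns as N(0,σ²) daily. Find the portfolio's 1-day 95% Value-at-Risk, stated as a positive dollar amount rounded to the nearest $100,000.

$13,900,000

σ_p² = 0.36²·1.871² + 0.64²·1.311² + 2·-0.04·0.36·0.64·1.871·1.311 = 1.1125 (%²).
σ_p = √1.1125 = 1.055%.
At 95%, z = 1.645.
VaR = 1.645 × 1.055% = 1.735%; on $800,000,000 that is $13,880,000.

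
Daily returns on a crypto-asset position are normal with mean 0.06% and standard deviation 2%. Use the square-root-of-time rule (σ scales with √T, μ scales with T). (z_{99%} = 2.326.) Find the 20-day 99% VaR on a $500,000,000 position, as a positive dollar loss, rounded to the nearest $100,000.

σ_{20d} = 2% × √20 = 8.944%; μ_{20d} = 20 × 0.06% = 1.200%.
VaR = −(1.200%) + 2.326 × 8.944% = 19.604%.
On $500,000,000: 0.19604 × $500,000,000 = $98,020,000.

$98,000,000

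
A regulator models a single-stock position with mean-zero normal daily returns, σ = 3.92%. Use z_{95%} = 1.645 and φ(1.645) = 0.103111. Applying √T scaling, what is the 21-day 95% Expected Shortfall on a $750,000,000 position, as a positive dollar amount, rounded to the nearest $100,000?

$277,800,000

σ_{21d} = 3.92% × √21 = 17.964%.
ES multiplier = φ(z)/(1−α) = 0.103111/0.05 = 2.062.
ES = 17.964% × 2.062 = 37.042%; on $750,000,000: $277,815,000.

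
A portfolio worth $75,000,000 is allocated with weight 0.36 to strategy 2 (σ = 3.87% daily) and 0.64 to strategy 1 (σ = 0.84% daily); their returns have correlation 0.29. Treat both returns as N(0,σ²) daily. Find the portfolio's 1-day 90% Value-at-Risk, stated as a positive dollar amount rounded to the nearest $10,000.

σ_p² = 0.36²·3.87² + 0.64²·0.84² + 2·0.29·0.36·0.64·3.87·0.84 = 2.6644 (%²).
σ_p = √2.6644 = 1.632%.
At 90%, z = 1.282.
VaR = 1.282 × 1.632% = 2.092%; on $75,000,000 that is $1,569,000.

$1,570,000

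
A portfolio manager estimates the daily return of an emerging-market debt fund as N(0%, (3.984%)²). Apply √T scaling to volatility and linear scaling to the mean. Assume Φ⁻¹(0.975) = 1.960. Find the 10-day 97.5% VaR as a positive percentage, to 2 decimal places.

24.69%

σ_{10d} = 3.984% × √10 = 12.599%.
VaR = 1.960 × 12.599% = 24.694%.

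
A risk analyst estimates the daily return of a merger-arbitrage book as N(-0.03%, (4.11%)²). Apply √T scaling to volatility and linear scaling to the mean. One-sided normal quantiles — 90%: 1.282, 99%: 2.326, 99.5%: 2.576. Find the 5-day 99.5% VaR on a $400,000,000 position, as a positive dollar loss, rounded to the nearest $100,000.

σ_{5d} = 4.11% × √5 = 9.190%; μ_{5d} = 5 × -0.03% = -0.150%.
VaR = −(-0.150%) + 2.576 × 9.190% = 23.823%.
On $400,000,000: 0.23823 × $400,000,000 = $95,292,000.

$95,300,000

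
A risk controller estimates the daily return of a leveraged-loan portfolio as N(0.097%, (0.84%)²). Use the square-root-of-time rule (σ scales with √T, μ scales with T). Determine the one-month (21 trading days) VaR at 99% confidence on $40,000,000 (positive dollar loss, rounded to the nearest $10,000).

$2,770,000

At 99%, z = 2.326.
σ_{21d} = 0.84% × √21 = 3.849%; μ_{21d} = 21 × 0.097% = 2.037%.
VaR = −(2.037%) + 2.326 × 3.849% = 6.916%.
On $40,000,000: 0.06916 × $40,000,000 = $2,766,400.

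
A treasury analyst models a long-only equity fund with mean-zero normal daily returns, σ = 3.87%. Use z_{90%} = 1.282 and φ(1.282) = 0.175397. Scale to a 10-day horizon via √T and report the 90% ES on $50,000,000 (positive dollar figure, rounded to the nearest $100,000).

$10,700,000

σ_{10d} = 3.87% × √10 = 12.238%.
ES multiplier = φ(z)/(1−α) = 0.175397/0.1 = 1.754.
ES = 12.238% × 1.754 = 21.465%; on $50,000,000: $10,732,500.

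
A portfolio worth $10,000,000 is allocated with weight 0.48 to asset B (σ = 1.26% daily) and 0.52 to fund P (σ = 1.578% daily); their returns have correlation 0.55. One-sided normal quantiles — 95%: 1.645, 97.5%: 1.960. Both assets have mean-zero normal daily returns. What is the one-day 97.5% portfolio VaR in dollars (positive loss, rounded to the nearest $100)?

$246,800

σ_p² = 0.48²·1.26² + 0.52²·1.578² + 2·0.55·0.48·0.52·1.26·1.578 = 1.5850 (%²).
σ_p = √1.5850 = 1.259%.
VaR = 1.960 × 1.259% = 2.468%; on $10,000,000 that is $246,800.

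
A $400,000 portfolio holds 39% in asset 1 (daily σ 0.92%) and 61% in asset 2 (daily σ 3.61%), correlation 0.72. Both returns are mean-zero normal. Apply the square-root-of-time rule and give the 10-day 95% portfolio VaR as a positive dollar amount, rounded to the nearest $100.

$51,500

σ_p = √(0.39²·0.92² + 0.61²·3.61² + 2·0.72·0.39·0.61·0.92·3.61) = 2.473%.
σ_{10d} = 2.473% × √10 = 7.820%.
z(95%) = 1.645.
VaR = 1.645 × 7.820% = 12.864%; on $400,000 that is $51,456.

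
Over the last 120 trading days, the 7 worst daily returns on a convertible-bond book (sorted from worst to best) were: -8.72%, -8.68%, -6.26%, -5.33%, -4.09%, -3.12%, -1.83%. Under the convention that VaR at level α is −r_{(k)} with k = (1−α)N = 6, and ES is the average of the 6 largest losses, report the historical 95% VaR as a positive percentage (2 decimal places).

3.12%

k = 6; the 6th lowest return is -3.12%, so VaR = 3.12%.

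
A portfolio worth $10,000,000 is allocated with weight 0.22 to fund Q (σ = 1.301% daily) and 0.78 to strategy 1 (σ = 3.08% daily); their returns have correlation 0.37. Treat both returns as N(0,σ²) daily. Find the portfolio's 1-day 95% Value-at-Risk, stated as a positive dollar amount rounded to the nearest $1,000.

σ_p² = 0.22²·1.301² + 0.78²·3.08² + 2·0.37·0.22·0.78·1.301·3.08 = 6.3623 (%²).
σ_p = √6.3623 = 2.522%.
At 95%, z = 1.645.
VaR = 1.645 × 2.522% = 4.149%; on $10,000,000 that is $414,900.

$415,000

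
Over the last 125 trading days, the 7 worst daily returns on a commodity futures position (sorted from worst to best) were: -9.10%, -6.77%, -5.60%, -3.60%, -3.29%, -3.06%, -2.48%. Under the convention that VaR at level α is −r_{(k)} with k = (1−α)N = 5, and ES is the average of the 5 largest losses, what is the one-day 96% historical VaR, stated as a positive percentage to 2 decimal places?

3.29%

k = 5; the 5th lowest return is -3.29%, so VaR = 3.29%.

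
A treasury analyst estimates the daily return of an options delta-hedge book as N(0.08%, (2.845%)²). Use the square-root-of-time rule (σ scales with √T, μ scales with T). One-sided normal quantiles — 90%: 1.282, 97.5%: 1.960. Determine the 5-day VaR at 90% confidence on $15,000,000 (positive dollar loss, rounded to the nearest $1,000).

σ_{5d} = 2.845% × √5 = 6.362%; μ_{5d} = 5 × 0.08% = 0.400%.
VaR = −(0.400%) + 1.282 × 6.362% = 7.756%.
On $15,000,000: 0.07756 × $15,000,000 = $1,163,400.

$1,163,000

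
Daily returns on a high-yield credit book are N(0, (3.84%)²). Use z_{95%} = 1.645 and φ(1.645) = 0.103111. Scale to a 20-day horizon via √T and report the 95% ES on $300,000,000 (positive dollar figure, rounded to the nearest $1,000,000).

σ_{20d} = 3.84% × √20 = 17.173%.
ES multiplier = φ(z)/(1−α) = 0.103111/0.05 = 2.062.
ES = 17.173% × 2.062 = 35.411%; on $300,000,000: $106,233,000.

$106,000,000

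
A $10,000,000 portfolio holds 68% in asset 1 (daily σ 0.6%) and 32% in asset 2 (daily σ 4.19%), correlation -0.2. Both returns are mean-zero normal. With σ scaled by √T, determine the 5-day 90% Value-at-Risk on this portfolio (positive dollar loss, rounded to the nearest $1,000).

σ_p = √(0.68²·0.6² + 0.32²·4.19² + 2·-0.2·0.68·0.32·0.6·4.19) = 1.321%.
σ_{5d} = 1.321% × √5 = 2.954%.
z(90%) = 1.282.
VaR = 1.282 × 2.954% = 3.787%; on $10,000,000 that is $378,700.

$379,000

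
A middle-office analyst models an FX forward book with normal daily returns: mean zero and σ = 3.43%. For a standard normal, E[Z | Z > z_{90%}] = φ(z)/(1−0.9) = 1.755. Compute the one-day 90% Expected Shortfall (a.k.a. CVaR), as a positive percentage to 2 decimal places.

6.02%

ES = 3.43% × 1.755 = 6.020%.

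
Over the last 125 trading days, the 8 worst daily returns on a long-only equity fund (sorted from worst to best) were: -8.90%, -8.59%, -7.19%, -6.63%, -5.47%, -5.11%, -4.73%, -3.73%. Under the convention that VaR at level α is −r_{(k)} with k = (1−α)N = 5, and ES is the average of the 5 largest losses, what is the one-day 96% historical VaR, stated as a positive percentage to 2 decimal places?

5.47%

k = 5; the 5th lowest return is -5.47%, so VaR = 5.47%.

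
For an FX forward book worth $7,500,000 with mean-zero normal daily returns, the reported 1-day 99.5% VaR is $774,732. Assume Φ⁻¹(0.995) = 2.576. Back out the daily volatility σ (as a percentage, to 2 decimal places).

VaR as a fraction: $774,732 / $7,500,000 = 10.330%.
σ = VaR / z = 10.330% / 2.576 = 4.010%.

4.01%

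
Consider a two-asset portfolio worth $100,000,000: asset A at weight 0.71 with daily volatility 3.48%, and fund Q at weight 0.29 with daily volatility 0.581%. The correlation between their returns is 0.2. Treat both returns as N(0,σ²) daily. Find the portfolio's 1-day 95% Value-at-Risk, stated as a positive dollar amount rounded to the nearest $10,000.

σ_p² = 0.71²·3.48² + 0.29²·0.581² + 2·0.2·0.71·0.29·3.48·0.581 = 6.2998 (%²).
σ_p = √6.2998 = 2.510%.
At 95%, z = 1.645.
VaR = 1.645 × 2.510% = 4.129%; on $100,000,000 that is $4,129,000.

$4,130,000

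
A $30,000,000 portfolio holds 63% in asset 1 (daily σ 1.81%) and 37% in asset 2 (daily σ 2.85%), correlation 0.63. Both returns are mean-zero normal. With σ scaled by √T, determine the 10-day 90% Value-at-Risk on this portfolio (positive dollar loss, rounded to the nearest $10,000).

σ_p = √(0.63²·1.81² + 0.37²·2.85² + 2·0.63·0.63·0.37·1.81·2.85) = 1.982%.
σ_{10d} = 1.982% × √10 = 6.268%.
z(90%) = 1.282.
VaR = 1.282 × 6.268% = 8.036%; on $30,000,000 that is $2,410,800.

$2,410,000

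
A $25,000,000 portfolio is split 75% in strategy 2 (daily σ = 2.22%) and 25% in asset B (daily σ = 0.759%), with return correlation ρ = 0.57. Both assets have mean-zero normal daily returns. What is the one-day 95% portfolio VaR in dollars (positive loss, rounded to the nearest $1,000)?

σ_p² = 0.75²·2.22² + 0.25²·0.759² + 2·0.57·0.75·0.25·2.22·0.759 = 3.1684 (%²).
σ_p = √3.1684 = 1.780%.
At 95%, z = 1.645.
VaR = 1.645 × 1.780% = 2.928%; on $25,000,000 that is $732,000.

$732,000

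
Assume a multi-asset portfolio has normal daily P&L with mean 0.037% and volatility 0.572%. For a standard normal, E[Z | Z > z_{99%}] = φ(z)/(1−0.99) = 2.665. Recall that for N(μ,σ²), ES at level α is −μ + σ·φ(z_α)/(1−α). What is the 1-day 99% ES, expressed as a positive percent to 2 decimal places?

ES = −(0.037%) + 0.572% × 2.665 = 1.487%.

1.49%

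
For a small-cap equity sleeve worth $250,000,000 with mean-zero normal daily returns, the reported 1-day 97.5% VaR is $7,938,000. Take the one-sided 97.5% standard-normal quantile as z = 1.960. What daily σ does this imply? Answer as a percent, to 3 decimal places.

VaR as a fraction: $7,938,000 / $250,000,000 = 3.175%.
σ = VaR / z = 3.175% / 1.960 = 1.620%.

1.620%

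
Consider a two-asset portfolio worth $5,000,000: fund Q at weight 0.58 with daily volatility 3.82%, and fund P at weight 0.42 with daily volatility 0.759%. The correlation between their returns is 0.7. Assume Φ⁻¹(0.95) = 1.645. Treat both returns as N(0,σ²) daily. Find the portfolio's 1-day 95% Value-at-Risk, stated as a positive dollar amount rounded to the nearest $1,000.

σ_p² = 0.58²·3.82² + 0.42²·0.759² + 2·0.7·0.58·0.42·3.82·0.759 = 5.9993 (%²).
σ_p = √5.9993 = 2.449%.
VaR = 1.645 × 2.449% = 4.029%; on $5,000,000 that is $201,450.

$201,000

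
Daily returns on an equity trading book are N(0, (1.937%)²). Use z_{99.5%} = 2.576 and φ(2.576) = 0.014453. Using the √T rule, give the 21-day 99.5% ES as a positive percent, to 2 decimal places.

σ_{21d} = 1.937% × √21 = 8.876%.
ES multiplier = φ(z)/(1−α) = 0.014453/0.005 = 2.891.
ES = 8.876% × 2.891 = 25.661%.

25.66%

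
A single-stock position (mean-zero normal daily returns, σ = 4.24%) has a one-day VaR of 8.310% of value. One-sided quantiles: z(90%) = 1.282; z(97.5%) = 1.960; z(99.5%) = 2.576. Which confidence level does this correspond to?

Implied z = VaR/σ = 8.310 / 4.24 = 1.960.
This matches z(97.5%) = 1.960.

97.5%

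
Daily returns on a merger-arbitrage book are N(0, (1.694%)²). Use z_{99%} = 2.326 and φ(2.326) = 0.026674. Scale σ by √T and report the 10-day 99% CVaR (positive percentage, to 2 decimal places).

14.29%

σ_{10d} = 1.694% × √10 = 5.357%.
ES multiplier = φ(z)/(1−α) = 0.026674/0.01 = 2.667.
ES = 5.357% × 2.667 = 14.287%.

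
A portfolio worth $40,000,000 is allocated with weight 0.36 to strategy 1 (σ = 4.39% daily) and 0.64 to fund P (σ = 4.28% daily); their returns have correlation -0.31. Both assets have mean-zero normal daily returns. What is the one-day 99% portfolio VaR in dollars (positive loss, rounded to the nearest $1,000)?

σ_p² = 0.36²·4.39² + 0.64²·4.28² + 2·-0.31·0.36·0.64·4.39·4.28 = 7.3169 (%²).
σ_p = √7.3169 = 2.705%.
At 99%, z = 2.326.
VaR = 2.326 × 2.705% = 6.292%; on $40,000,000 that is $2,516,800.

$2,517,000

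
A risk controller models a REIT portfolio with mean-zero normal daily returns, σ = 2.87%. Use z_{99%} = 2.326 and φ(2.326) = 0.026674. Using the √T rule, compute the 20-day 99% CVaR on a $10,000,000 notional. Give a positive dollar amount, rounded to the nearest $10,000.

$3,420,000

σ_{20d} = 2.87% × √20 = 12.835%.
ES multiplier = φ(z)/(1−α) = 0.026674/0.01 = 2.667.
ES = 12.835% × 2.667 = 34.231%; on $10,000,000: $3,423,100.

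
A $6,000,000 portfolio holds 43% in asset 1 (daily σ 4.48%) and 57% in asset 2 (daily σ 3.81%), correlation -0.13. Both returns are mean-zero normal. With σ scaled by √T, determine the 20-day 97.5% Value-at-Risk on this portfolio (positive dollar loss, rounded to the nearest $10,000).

σ_p = √(0.43²·4.48² + 0.57²·3.81² + 2·-0.13·0.43·0.57·4.48·3.81) = 2.709%.
σ_{20d} = 2.709% × √20 = 12.115%.
z(97.5%) = 1.960.
VaR = 1.960 × 12.115% = 23.745%; on $6,000,000 that is $1,424,700.

$1,420,000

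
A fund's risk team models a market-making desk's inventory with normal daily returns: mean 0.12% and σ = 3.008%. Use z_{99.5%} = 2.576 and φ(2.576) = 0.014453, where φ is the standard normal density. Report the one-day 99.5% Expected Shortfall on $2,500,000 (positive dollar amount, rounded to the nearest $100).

$214,400

Tail multiplier: φ(z)/(1−α) = 0.014453 / 0.005 = 2.891.
ES = −(0.12%) + 3.008% × 2.891 = 8.576%.
On $2,500,000: 0.08576 × $2,500,000 = $214,400.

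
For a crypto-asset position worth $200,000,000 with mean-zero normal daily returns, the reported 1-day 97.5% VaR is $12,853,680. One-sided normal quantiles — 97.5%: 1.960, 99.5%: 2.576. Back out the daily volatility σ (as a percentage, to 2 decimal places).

VaR as a fraction: $12,853,680 / $200,000,000 = 6.427%.
σ = VaR / z = 6.427% / 1.960 = 3.279%.

3.28%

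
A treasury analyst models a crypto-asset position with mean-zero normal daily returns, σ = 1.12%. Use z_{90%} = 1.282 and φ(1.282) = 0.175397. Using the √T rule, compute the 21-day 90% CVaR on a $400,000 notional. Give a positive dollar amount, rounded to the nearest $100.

$36,000

σ_{21d} = 1.12% × √21 = 5.132%.
ES multiplier = φ(z)/(1−α) = 0.175397/0.1 = 1.754.
ES = 5.132% × 1.754 = 9.002%; on $400,000: $36,008.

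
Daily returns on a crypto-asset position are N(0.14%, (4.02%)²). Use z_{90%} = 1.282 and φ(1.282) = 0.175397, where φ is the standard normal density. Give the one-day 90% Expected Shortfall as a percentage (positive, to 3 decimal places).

6.911%

Tail multiplier: φ(z)/(1−α) = 0.175397 / 0.1 = 1.754.
ES = −(0.14%) + 4.02% × 1.754 = 6.911%.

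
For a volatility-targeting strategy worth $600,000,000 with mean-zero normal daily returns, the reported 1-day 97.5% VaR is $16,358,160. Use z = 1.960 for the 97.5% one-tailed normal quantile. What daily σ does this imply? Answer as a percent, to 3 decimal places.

1.391%

VaR as a fraction: $16,358,160 / $600,000,000 = 2.726%.
σ = VaR / z = 2.726% / 1.960 = 1.391%.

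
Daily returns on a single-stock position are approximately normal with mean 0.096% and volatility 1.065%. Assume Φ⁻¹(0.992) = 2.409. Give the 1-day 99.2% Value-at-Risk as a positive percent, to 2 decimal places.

VaR = −μ + z·σ = −(0.096%) + 2.409 × 1.065% = 2.470%.

2.47%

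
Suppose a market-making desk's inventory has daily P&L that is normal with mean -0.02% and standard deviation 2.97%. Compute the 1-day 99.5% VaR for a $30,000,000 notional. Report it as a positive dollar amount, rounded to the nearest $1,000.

$2,301,000

At 99.5% one-sided, z = 2.576.
VaR = −μ + z·σ = −(-0.02%) + 2.576 × 2.97% = 7.671%.
On $30,000,000: 0.07671 × $30,000,000 = $2,301,300.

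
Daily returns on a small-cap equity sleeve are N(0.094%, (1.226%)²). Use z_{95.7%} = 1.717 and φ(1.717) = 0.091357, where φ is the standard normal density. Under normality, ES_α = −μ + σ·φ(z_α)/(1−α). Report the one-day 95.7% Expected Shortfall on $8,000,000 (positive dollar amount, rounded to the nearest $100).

$200,900

Tail multiplier: φ(z)/(1−α) = 0.091357 / 0.043 = 2.125.
ES = −(0.094%) + 1.226% × 2.125 = 2.511%.
On $8,000,000: 0.02511 × $8,000,000 = $200,880.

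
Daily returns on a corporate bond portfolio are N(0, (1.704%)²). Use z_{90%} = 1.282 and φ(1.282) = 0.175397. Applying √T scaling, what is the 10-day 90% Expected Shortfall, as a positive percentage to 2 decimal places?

σ_{10d} = 1.704% × √10 = 5.389%.
ES multiplier = φ(z)/(1−α) = 0.175397/0.1 = 1.754.
ES = 5.389% × 1.754 = 9.452%.

9.45%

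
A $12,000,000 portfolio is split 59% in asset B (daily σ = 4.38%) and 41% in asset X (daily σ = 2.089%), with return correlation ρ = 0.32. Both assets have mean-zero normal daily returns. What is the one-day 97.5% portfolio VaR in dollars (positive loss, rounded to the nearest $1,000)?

σ_p² = 0.59²·4.38² + 0.41²·2.089² + 2·0.32·0.59·0.41·4.38·2.089 = 8.8282 (%²).
σ_p = √8.8282 = 2.971%.
At 97.5%, z = 1.960.
VaR = 1.960 × 2.971% = 5.823%; on $12,000,000 that is $698,760.

$699,000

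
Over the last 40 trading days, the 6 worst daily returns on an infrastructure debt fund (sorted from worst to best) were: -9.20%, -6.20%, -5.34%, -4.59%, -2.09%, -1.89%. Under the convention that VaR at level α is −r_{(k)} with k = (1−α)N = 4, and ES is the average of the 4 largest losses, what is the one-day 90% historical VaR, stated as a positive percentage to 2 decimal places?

k = 4; the 4th lowest return is -4.59%, so VaR = 4.59%.

4.59%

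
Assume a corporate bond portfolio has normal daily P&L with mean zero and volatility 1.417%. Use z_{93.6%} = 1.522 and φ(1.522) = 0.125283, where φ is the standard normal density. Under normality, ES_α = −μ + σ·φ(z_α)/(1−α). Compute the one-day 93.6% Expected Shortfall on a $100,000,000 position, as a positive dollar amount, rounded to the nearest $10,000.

Tail multiplier: φ(z)/(1−α) = 0.125283 / 0.064 = 1.958.
ES = 1.417% × 1.958 = 2.774%.
On $100,000,000: 0.02774 × $100,000,000 = $2,774,000.

$2,770,000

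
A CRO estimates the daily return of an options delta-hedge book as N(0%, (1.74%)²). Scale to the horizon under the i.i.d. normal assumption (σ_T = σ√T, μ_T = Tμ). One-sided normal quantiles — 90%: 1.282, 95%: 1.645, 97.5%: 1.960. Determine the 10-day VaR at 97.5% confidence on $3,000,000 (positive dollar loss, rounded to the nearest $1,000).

$324,000

σ_{10d} = 1.74% × √10 = 5.502%.
VaR = 1.960 × 5.502% = 10.784%.
On $3,000,000: 0.10784 × $3,000,000 = $323,520.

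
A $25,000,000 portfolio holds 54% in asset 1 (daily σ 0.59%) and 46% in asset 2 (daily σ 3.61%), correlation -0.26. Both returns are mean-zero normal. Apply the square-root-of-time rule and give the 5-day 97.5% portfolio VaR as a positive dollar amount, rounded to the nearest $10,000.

σ_p = √(0.54²·0.59² + 0.46²·3.61² + 2·-0.26·0.54·0.46·0.59·3.61) = 1.607%.
σ_{5d} = 1.607% × √5 = 3.593%.
z(97.5%) = 1.960.
VaR = 1.960 × 3.593% = 7.042%; on $25,000,000 that is $1,760,500.

$1,760,000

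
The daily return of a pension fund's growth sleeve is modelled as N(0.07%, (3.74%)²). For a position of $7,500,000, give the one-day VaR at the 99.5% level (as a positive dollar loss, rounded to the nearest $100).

At 99.5% one-sided, z = 2.576.
VaR = −μ + z·σ = −(0.07%) + 2.576 × 3.74% = 9.564%.
On $7,500,000: 0.09564 × $7,500,000 = $717,300.

$717,300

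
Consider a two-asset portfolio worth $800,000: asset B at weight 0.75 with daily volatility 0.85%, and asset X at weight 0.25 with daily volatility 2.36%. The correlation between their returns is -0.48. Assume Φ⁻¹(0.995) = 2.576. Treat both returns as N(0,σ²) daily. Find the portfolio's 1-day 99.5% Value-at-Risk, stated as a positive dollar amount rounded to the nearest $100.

σ_p² = 0.75²·0.85² + 0.25²·2.36² + 2·-0.48·0.75·0.25·0.85·2.36 = 0.3934 (%²).
σ_p = √0.3934 = 0.627%.
VaR = 2.576 × 0.627% = 1.615%; on $800,000 that is $12,920.

$12,900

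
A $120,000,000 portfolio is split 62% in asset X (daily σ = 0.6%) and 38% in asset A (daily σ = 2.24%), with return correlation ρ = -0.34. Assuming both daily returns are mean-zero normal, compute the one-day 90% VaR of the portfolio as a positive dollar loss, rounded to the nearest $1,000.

$1,238,000

σ_p² = 0.62²·0.6² + 0.38²·2.24² + 2·-0.34·0.62·0.38·0.6·2.24 = 0.6476 (%²).
σ_p = √0.6476 = 0.805%.
At 90%, z = 1.282.
VaR = 1.282 × 0.805% = 1.032%; on $120,000,000 that is $1,238,400.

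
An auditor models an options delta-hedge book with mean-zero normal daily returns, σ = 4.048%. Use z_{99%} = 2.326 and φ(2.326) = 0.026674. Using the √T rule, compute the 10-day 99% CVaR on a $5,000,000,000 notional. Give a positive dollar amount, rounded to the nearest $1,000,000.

σ_{10d} = 4.048% × √10 = 12.801%.
ES multiplier = φ(z)/(1−α) = 0.026674/0.01 = 2.667.
ES = 12.801% × 2.667 = 34.140%; on $5,000,000,000: $1,707,000,000.

$1,707,000,000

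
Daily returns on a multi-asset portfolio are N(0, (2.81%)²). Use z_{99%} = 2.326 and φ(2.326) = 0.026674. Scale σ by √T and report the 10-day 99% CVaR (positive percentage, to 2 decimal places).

σ_{10d} = 2.81% × √10 = 8.886%.
ES multiplier = φ(z)/(1−α) = 0.026674/0.01 = 2.667.
ES = 8.886% × 2.667 = 23.699%.

23.70%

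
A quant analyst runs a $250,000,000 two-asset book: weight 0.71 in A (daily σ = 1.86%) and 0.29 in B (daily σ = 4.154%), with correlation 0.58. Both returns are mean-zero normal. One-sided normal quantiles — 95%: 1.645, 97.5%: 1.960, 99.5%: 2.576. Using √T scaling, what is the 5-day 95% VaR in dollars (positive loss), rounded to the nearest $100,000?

$20,600,000

σ_p = √(0.71²·1.86² + 0.29²·4.154² + 2·0.58·0.71·0.29·1.86·4.154) = 2.245%.
σ_{5d} = 2.245% × √5 = 5.020%.
VaR = 1.645 × 5.020% = 8.258%; on $250,000,000 that is $20,645,000.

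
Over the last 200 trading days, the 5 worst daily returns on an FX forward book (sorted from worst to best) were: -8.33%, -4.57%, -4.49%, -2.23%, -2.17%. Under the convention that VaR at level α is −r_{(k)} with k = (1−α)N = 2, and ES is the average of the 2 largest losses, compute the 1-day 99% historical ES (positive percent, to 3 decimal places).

The 2 worst returns sum to -12.90%.
ES = −(-12.90%) / 2 = 6.45% ≈ 6.450%.

6.450%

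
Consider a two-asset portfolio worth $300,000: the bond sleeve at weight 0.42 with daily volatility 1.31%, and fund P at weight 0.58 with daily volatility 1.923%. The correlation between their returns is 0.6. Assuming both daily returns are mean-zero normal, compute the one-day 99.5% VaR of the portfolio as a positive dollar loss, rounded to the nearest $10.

$11,680

σ_p² = 0.42²·1.31² + 0.58²·1.923² + 2·0.6·0.42·0.58·1.31·1.923 = 2.2831 (%²).
σ_p = √2.2831 = 1.511%.
At 99.5%, z = 2.576.
VaR = 2.576 × 1.511% = 3.892%; on $300,000 that is $11,676.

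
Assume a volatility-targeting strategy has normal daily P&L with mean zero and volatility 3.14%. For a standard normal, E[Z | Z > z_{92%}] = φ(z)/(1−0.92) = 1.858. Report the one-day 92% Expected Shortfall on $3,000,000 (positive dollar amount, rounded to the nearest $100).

$175,000

ES = 3.14% × 1.858 = 5.834%.
On $3,000,000: 0.05834 × $3,000,000 = $175,020.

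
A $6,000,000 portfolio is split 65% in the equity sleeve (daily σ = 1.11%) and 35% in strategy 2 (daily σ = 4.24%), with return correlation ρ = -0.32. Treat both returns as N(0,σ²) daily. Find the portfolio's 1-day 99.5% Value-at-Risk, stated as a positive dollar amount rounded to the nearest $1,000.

σ_p² = 0.65²·1.11² + 0.35²·4.24² + 2·-0.32·0.65·0.35·1.11·4.24 = 2.0376 (%²).
σ_p = √2.0376 = 1.427%.
At 99.5%, z = 2.576.
VaR = 2.576 × 1.427% = 3.676%; on $6,000,000 that is $220,560.

$221,000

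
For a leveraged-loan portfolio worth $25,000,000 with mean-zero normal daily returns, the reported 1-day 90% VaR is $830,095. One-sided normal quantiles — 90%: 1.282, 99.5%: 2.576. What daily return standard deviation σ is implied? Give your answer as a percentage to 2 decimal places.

VaR as a fraction: $830,095 / $25,000,000 = 3.320%.
σ = VaR / z = 3.320% / 1.282 = 2.590%.

2.59%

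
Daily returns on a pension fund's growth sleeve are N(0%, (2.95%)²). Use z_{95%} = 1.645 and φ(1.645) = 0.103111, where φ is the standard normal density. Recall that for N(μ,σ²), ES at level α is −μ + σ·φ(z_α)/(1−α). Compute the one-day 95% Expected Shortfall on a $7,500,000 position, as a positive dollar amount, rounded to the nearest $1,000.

Tail multiplier: φ(z)/(1−α) = 0.103111 / 0.05 = 2.062.
ES = 2.95% × 2.062 = 6.083%.
On $7,500,000: 0.06083 × $7,500,000 = $456,225.

$456,000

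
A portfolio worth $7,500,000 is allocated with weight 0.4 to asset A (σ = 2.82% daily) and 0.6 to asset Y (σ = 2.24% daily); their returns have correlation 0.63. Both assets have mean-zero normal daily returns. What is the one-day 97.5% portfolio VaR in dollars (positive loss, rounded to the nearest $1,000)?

σ_p² = 0.4²·2.82² + 0.6²·2.24² + 2·0.63·0.4·0.6·2.82·2.24 = 4.9889 (%²).
σ_p = √4.9889 = 2.234%.
At 97.5%, z = 1.960.
VaR = 1.960 × 2.234% = 4.379%; on $7,500,000 that is $328,425.

$328,000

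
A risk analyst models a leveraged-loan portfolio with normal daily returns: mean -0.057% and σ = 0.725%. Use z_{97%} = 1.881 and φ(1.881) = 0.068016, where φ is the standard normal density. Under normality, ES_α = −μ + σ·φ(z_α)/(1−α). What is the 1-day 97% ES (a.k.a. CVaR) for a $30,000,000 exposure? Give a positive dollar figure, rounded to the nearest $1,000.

Tail multiplier: φ(z)/(1−α) = 0.068016 / 0.03 = 2.267.
ES = −(-0.057%) + 0.725% × 2.267 = 1.701%.
On $30,000,000: 0.01701 × $30,000,000 = $510,300.

$510,000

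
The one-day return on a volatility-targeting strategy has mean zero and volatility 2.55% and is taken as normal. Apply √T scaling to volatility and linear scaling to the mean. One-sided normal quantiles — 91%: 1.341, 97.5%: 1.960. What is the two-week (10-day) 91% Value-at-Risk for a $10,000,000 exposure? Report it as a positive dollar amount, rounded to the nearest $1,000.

σ_{10d} = 2.55% × √10 = 8.064%.
VaR = 1.341 × 8.064% = 10.814%.
On $10,000,000: 0.10814 × $10,000,000 = $1,081,400.

$1,081,000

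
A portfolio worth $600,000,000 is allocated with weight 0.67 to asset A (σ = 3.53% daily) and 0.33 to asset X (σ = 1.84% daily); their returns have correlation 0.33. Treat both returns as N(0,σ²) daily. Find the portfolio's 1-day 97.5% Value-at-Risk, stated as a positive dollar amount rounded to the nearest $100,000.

$30,900,000

σ_p² = 0.67²·3.53² + 0.33²·1.84² + 2·0.33·0.67·0.33·3.53·1.84 = 6.9102 (%²).
σ_p = √6.9102 = 2.629%.
At 97.5%, z = 1.960.
VaR = 1.960 × 2.629% = 5.153%; on $600,000,000 that is $30,918,000.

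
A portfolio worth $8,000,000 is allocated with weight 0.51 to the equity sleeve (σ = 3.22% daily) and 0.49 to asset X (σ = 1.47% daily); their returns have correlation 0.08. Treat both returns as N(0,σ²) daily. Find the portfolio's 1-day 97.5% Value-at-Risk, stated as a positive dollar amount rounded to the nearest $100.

σ_p² = 0.51²·3.22² + 0.49²·1.47² + 2·0.08·0.51·0.49·3.22·1.47 = 3.4049 (%²).
σ_p = √3.4049 = 1.845%.
At 97.5%, z = 1.960.
VaR = 1.960 × 1.845% = 3.616%; on $8,000,000 that is $289,280.

$289,300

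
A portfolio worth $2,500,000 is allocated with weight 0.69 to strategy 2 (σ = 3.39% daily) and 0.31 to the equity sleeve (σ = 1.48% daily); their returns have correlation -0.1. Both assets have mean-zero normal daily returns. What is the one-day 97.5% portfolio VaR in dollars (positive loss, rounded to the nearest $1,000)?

σ_p² = 0.69²·3.39² + 0.31²·1.48² + 2·-0.1·0.69·0.31·3.39·1.48 = 5.4673 (%²).
σ_p = √5.4673 = 2.338%.
At 97.5%, z = 1.960.
VaR = 1.960 × 2.338% = 4.582%; on $2,500,000 that is $114,550.

$115,000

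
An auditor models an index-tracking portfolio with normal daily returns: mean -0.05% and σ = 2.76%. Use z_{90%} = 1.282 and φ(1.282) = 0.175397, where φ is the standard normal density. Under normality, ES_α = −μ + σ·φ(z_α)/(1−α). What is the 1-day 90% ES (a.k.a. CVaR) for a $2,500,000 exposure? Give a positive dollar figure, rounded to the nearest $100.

$122,300

Tail multiplier: φ(z)/(1−α) = 0.175397 / 0.1 = 1.754.
ES = −(-0.05%) + 2.76% × 1.754 = 4.891%.
On $2,500,000: 0.04891 × $2,500,000 = $122,275.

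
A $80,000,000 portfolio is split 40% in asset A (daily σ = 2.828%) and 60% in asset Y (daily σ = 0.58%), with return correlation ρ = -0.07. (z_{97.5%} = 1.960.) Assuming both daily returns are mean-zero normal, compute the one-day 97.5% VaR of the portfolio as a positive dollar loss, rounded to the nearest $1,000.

$1,819,000

σ_p² = 0.4²·2.828² + 0.6²·0.58² + 2·-0.07·0.4·0.6·2.828·0.58 = 1.3456 (%²).
σ_p = √1.3456 = 1.160%.
VaR = 1.960 × 1.160% = 2.274%; on $80,000,000 that is $1,819,200.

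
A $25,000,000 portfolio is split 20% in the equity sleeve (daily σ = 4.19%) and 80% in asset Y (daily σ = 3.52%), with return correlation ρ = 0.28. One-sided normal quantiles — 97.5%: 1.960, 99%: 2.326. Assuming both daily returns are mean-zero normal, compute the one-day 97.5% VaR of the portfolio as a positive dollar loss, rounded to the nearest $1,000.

$1,546,000

σ_p² = 0.2²·4.19² + 0.8²·3.52² + 2·0.28·0.2·0.8·4.19·3.52 = 9.9536 (%²).
σ_p = √9.9536 = 3.155%.
VaR = 1.960 × 3.155% = 6.184%; on $25,000,000 that is $1,546,000.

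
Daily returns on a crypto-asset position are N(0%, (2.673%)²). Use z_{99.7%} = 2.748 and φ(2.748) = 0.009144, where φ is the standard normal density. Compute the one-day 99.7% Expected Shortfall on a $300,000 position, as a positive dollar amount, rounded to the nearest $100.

$24,400

Tail multiplier: φ(z)/(1−α) = 0.009144 / 0.003 = 3.048.
ES = 2.673% × 3.048 = 8.147%.
On $300,000: 0.08147 × $300,000 = $24,441.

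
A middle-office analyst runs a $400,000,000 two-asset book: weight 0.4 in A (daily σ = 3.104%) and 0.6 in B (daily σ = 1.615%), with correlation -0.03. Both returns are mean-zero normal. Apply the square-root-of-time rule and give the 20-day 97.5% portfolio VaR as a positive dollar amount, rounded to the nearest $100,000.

σ_p = √(0.4²·3.104² + 0.6²·1.615² + 2·-0.03·0.4·0.6·3.104·1.615) = 1.552%.
σ_{20d} = 1.552% × √20 = 6.941%.
z(97.5%) = 1.960.
VaR = 1.960 × 6.941% = 13.604%; on $400,000,000 that is $54,416,000.

$54,400,000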